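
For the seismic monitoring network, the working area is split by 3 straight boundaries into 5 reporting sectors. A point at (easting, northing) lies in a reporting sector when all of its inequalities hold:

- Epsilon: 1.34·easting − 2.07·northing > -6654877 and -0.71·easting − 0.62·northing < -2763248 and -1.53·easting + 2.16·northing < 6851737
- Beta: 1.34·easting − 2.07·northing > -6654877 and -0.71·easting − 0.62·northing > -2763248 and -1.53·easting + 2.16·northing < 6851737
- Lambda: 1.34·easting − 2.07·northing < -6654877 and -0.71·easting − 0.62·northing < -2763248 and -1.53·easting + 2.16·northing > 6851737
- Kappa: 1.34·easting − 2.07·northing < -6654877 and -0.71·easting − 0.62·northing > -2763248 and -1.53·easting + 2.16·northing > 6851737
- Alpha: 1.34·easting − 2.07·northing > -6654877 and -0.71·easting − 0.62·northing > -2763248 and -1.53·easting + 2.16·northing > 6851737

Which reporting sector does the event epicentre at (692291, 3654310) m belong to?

1.34·692291 − 2.07·3654310 = -6636751.760, which is > -6654877
-0.71·692291 − 0.62·3654310 = -2757198.810, which is > -2763248
-1.53·692291 + 2.16·3654310 = 6834104.370, which is < 6851737
This sign pattern matches Beta.

Beta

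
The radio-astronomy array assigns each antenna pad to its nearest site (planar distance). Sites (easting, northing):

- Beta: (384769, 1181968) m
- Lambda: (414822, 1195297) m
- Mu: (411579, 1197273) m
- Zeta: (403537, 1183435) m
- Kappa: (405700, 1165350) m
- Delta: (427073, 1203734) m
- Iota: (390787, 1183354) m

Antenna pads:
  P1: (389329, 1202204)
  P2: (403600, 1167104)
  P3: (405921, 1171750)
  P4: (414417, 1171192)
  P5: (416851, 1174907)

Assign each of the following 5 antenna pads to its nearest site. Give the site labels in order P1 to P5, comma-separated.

Iota, Kappa, Kappa, Kappa, Kappa

P1 → Iota (d²=357448264.00)
P2 → Kappa (d²=7486516.00)
P3 → Kappa (d²=41008841.00)
P4 → Kappa (d²=110115053.00)
P5 → Kappa (d²=215681050.00)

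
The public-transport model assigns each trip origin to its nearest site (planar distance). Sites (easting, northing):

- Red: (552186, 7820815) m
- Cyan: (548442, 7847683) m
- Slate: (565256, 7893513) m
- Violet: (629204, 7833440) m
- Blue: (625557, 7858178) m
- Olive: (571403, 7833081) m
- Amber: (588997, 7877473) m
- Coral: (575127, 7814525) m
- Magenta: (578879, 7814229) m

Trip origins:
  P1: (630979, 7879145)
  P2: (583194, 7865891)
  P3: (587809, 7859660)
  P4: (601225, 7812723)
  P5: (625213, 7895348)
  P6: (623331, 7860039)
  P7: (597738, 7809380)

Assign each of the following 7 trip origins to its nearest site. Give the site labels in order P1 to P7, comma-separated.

P1 → Blue (d²=469013173.00)
P2 → Amber (d²=167817533.00)
P3 → Amber (d²=318714313.00)
P4 → Magenta (d²=501611752.00)
P5 → Blue (d²=1381727236.00)
P6 → Blue (d²=8418397.00)
P7 → Magenta (d²=379174682.00)

Blue, Amber, Amber, Magenta, Blue, Blue, Magenta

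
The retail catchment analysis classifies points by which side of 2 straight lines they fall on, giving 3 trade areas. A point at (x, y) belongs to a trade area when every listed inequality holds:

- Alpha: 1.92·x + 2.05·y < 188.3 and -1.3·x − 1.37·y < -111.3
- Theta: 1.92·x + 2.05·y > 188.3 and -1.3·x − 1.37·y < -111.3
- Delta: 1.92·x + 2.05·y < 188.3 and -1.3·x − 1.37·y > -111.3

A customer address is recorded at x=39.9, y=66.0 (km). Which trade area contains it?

1.92·39.9 + 2.05·66.0 = 211.908, which is > 188.3
-1.3·39.9 − 1.37·66.0 = -142.290, which is < -111.3
This sign pattern matches Theta.

Theta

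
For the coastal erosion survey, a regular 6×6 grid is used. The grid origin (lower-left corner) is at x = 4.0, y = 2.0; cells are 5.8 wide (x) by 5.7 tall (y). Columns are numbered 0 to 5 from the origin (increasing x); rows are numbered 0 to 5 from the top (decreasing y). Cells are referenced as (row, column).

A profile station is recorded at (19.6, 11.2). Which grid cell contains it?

Column index: ⌊(19.6 − 4.0) / 5.8⌋ = ⌊2.690⌋ = 2
Row offset from origin: ⌊(11.2 − 2.0) / 5.7⌋ = ⌊1.614⌋ = 1 → row 4 (counted from top)

(4, 2)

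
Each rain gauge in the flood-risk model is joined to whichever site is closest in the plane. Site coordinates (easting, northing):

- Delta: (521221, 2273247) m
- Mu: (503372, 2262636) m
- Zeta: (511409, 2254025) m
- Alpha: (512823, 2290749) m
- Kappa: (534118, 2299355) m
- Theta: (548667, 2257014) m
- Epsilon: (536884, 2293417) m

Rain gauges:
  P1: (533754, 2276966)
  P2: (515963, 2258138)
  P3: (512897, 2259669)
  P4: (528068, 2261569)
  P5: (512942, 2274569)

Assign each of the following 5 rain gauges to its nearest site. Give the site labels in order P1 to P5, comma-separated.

P1 → Delta (d²=170907050.00)
P2 → Zeta (d²=37655685.00)
P3 → Zeta (d²=34068880.00)
P4 → Delta (d²=183257093.00)
P5 → Delta (d²=70289525.00)

Delta, Zeta, Zeta, Delta, Delta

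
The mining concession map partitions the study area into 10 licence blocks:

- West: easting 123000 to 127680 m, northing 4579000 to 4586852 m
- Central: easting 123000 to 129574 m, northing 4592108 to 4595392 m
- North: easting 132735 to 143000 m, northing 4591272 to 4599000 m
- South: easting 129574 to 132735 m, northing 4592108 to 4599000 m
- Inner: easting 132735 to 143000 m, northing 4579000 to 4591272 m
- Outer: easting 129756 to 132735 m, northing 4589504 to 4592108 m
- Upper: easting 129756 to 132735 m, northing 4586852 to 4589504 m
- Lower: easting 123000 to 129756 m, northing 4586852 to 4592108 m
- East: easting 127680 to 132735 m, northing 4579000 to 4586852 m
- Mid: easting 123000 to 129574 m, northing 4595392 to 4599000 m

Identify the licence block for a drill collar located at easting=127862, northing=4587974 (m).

The point has easting = 127862 and northing = 4587974.
Only Lower satisfies 123000 ≤ easting ≤ 129756 and 4586852 ≤ northing ≤ 4592108.

Lower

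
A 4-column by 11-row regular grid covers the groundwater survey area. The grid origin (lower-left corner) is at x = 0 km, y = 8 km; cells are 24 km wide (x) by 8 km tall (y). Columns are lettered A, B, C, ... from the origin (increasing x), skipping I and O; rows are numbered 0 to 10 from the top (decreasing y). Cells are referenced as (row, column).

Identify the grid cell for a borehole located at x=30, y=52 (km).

Column index: ⌊(30 − 0) / 24⌋ = ⌊1.250⌋ = 1 → column B
Row offset from origin: ⌊(52 − 8) / 8⌋ = ⌊5.500⌋ = 5 → row 5 (counted from top)

(5, B)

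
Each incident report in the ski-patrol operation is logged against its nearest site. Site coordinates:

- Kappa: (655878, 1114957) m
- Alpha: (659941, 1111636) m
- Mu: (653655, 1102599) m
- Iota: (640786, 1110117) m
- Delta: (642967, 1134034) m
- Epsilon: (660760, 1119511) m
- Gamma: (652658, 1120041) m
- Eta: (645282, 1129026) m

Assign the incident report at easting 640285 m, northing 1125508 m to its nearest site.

Squared distances to each site:
Kappa: 354465250.000; Alpha: 578790720.000; Mu: 703579181.000; Iota: 237133882.000; Delta: 79885800.000; Epsilon: 455189634.000; Gamma: 182979218.000; Eta: 37346333.000.
Minimum at Eta.

Eta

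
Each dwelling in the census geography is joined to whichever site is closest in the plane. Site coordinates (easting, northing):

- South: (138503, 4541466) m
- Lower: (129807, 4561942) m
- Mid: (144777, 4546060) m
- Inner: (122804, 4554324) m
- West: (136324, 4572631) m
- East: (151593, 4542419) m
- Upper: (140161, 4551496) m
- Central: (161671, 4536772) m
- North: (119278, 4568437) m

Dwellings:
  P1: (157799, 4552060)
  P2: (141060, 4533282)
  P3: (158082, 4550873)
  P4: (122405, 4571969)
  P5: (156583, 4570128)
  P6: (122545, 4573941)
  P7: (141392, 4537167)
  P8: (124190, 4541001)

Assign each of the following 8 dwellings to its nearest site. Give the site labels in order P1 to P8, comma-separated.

East, South, East, North, West, North, South, Inner

P1 → East (d²=131463317.00)
P2 → South (d²=73516105.00)
P3 → East (d²=113577237.00)
P4 → North (d²=22253153.00)
P5 → West (d²=416692090.00)
P6 → North (d²=40967305.00)
P7 → South (d²=26827722.00)
P8 → Inner (d²=179423325.00)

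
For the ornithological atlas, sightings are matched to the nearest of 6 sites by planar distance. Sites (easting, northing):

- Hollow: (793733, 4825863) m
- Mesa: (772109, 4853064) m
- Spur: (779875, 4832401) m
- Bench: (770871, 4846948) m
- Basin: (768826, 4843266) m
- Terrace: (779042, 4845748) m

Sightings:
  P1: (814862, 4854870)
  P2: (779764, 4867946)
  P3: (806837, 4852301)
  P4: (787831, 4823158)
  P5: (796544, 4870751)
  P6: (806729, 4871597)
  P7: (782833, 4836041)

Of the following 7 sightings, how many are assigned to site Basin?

P1 → Hollow
P2 → Mesa
P3 → Terrace
P4 → Hollow
P5 → Mesa
P6 → Terrace
P7 → Spur
0 of the 7 go to Basin.

0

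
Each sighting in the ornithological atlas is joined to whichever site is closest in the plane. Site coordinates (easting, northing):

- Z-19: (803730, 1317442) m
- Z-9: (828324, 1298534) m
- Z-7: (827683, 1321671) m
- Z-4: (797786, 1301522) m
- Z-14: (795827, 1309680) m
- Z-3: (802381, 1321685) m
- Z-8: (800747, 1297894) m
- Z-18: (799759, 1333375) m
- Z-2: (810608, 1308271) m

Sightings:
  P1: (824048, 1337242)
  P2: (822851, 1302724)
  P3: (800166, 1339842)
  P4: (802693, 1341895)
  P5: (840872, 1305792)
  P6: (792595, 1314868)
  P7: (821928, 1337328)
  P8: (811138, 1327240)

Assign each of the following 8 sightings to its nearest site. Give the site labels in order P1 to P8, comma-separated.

P1 → Z-7 (d²=255669266.00)
P2 → Z-9 (d²=47509829.00)
P3 → Z-18 (d²=41987738.00)
P4 → Z-18 (d²=81198756.00)
P5 → Z-9 (d²=210130868.00)
P6 → Z-14 (d²=37361168.00)
P7 → Z-7 (d²=278261674.00)
P8 → Z-3 (d²=107543074.00)

Z-7, Z-9, Z-18, Z-18, Z-9, Z-14, Z-7, Z-3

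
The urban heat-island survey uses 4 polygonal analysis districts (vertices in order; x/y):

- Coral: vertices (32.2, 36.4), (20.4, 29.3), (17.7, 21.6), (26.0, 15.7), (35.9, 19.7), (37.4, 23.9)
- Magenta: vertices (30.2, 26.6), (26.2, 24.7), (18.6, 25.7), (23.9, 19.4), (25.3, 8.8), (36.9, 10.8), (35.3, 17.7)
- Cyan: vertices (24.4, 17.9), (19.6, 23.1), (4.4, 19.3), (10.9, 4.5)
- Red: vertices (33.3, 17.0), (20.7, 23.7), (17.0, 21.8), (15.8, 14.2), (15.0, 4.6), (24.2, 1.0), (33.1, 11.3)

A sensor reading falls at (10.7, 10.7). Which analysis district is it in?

Cyan

Cast a ray rightward from (10.7, 10.7). For each polygon, the edges (by vertex number in listed order) whose endpoints lie on opposite sides of y = 10.7, where each meets that height, and whether that is right or left of the point:
Coral: no edge straddles that height → 0 crossings.
Magenta: 4–5 at x≈25.05 (right), 5–6 at x≈36.32 (right) → 2 crossings.
Cyan: 3–4 at x≈8.18 (left), 4–1 at x≈17.15 (right) → 1 crossing.
Red: 4–5 at x≈15.51 (right), 6–7 at x≈32.58 (right) → 2 crossings.
Only Cyan has an odd count, so the point is inside Cyan.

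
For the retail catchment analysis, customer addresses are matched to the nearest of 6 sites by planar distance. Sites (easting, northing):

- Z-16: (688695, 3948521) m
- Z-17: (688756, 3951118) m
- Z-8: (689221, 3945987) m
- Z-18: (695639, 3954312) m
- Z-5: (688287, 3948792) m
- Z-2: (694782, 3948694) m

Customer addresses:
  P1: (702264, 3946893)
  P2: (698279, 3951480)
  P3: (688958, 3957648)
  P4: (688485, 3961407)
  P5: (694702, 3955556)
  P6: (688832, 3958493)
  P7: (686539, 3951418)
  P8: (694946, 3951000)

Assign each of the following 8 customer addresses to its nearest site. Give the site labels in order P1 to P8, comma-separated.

P1 → Z-2 (d²=59223925.00)
P2 → Z-18 (d²=14989824.00)
P3 → Z-17 (d²=42681704.00)
P4 → Z-18 (d²=101518741.00)
P5 → Z-18 (d²=2425505.00)
P6 → Z-17 (d²=54396401.00)
P7 → Z-17 (d²=5005089.00)
P8 → Z-2 (d²=5344532.00)

Z-2, Z-18, Z-17, Z-18, Z-18, Z-17, Z-17, Z-2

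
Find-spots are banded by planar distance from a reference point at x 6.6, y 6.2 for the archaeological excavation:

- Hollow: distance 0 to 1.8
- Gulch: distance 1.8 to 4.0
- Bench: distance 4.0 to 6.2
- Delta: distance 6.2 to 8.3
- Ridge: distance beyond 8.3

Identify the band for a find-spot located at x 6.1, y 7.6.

Distance = √((6.1−6.6)² + (7.6−6.2)²) = √(0.250 + 1.960) = 1.487.
0 ≤ 1.487 < 1.8 → Hollow.

Hollow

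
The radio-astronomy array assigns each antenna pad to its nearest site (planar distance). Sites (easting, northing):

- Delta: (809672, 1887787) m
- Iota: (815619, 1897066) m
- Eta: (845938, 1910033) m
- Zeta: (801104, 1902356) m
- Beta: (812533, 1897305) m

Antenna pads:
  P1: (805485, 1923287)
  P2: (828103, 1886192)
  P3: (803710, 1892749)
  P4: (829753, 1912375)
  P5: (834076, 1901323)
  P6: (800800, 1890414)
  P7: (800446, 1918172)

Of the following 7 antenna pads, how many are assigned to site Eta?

2

P1 → Zeta
P2 → Iota
P3 → Delta
P4 → Eta
P5 → Eta
P6 → Delta
P7 → Zeta
2 of the 7 go to Eta.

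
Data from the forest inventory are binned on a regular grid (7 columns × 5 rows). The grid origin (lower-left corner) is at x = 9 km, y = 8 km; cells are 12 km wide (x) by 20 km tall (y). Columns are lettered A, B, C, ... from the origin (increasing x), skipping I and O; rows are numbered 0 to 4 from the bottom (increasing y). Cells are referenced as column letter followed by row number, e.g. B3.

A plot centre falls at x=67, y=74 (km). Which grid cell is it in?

E3

Column index: ⌊(67 − 9) / 12⌋ = ⌊4.833⌋ = 4 → column E
Row offset from origin: ⌊(74 − 8) / 20⌋ = ⌊3.300⌋ = 3 → row 3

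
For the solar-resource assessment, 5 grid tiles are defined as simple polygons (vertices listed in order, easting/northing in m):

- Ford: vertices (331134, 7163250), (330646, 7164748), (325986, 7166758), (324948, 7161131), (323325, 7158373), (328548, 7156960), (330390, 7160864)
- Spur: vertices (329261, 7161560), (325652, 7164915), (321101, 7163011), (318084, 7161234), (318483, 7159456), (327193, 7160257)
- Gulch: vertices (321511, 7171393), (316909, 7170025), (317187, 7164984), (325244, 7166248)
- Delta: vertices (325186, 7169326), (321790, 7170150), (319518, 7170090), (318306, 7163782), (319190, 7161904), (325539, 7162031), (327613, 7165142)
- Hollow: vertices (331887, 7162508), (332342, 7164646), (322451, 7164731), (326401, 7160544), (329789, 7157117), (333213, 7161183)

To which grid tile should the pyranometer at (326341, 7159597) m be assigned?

Ford

Cast a ray rightward from (326341, 7159597). For each polygon, the edges (by vertex number in listed order) whose endpoints lie on opposite sides of northing = 7159597, where each meets that height, and whether that is right or left of the point:
Ford: 4–5 at easting≈324045.3 (left), 6–7 at easting≈329792.2 (right) → 1 crossing.
Spur: 4–5 at easting≈318451.4 (left), 5–6 at easting≈320016.2 (left) → 0 crossings.
Gulch: no edge straddles that height → 0 crossings.
Delta: no edge straddles that height → 0 crossings.
Hollow: 4–5 at easting≈327337.2 (right), 5–6 at easting≈331877.4 (right) → 2 crossings.
Only Ford has an odd count, so the point is inside Ford.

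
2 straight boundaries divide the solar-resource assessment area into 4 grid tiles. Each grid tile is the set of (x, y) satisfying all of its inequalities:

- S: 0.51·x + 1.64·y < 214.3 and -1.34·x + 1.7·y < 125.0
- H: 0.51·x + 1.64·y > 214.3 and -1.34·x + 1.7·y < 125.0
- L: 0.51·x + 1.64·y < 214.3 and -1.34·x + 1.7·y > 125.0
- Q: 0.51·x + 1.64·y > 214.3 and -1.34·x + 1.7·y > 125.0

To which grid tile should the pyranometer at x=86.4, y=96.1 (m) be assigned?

S

0.51·86.4 + 1.64·96.1 = 201.668, which is < 214.3
-1.34·86.4 + 1.7·96.1 = 47.594, which is < 125.0
This sign pattern matches S.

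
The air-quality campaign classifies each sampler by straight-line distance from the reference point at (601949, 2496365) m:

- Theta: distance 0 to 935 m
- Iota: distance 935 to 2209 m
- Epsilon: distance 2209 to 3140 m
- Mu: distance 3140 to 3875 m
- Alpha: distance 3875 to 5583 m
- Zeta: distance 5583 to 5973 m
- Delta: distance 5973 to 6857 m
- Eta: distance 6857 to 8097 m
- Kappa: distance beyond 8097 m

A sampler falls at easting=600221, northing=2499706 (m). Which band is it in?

Mu

Distance = √((600221−601949)² + (2499706−2496365)²) = √(2985984.000 + 11162281.000) = 3761.418 m.
3140 ≤ 3761.418 < 3875 → Mu.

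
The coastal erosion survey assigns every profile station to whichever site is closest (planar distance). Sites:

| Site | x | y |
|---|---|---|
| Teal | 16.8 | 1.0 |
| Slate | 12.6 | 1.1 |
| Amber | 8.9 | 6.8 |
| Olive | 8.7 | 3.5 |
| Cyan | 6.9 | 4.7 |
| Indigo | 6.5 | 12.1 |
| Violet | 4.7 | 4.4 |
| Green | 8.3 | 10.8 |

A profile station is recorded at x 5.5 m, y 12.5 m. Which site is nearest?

Indigo

Squared distances to each site:
Teal: 259.940; Slate: 180.370; Amber: 44.050; Olive: 91.240; Cyan: 62.800; Indigo: 1.160; Violet: 66.250; Green: 10.730.
Minimum at Indigo.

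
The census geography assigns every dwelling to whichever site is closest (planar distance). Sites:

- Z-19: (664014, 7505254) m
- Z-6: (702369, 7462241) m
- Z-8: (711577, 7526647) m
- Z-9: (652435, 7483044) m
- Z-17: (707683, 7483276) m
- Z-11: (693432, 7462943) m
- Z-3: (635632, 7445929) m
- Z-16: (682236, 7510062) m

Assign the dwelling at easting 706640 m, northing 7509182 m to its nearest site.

Z-8

Squared distances to each site:
Z-19: 1832405060.000; Z-6: 2221698922.000; Z-8: 329400194.000; Z-9: 3621377069.000; Z-17: 672208685.000; Z-11: 2312496385.000; Z-3: 9043078073.000; Z-16: 596329616.000.
Minimum at Z-8.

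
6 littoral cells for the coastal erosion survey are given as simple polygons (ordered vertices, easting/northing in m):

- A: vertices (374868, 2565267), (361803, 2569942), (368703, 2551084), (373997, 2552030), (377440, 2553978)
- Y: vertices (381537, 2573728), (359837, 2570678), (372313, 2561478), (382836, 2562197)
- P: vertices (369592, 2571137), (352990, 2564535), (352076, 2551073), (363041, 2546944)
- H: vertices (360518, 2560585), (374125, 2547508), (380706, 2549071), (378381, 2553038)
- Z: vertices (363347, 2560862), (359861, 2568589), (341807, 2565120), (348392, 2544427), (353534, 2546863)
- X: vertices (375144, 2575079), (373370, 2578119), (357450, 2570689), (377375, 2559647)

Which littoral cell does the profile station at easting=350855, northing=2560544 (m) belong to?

Z

Cast a ray rightward from (350855, 2560544). For each polygon, the edges (by vertex number in listed order) whose endpoints lie on opposite sides of northing = 2560544, where each meets that height, and whether that is right or left of the point:
A: 2–3 at easting≈365241.7 (right), 5–1 at easting≈375944.1 (right) → 2 crossings.
Y: no edge straddles that height → 0 crossings.
P: 2–3 at easting≈352719.0 (right), 4–1 at easting≈366723.6 (right) → 2 crossings.
H: 1–2 at easting≈360560.7 (right), 4–1 at easting≈360615.0 (right) → 2 crossings.
Z: 3–4 at easting≈343263.2 (left), 5–1 at easting≈363124.1 (right) → 1 crossing.
X: 3–4 at easting≈375756.4 (right), 4–1 at easting≈377245.3 (right) → 2 crossings.
Only Z has an odd count, so the point is inside Z.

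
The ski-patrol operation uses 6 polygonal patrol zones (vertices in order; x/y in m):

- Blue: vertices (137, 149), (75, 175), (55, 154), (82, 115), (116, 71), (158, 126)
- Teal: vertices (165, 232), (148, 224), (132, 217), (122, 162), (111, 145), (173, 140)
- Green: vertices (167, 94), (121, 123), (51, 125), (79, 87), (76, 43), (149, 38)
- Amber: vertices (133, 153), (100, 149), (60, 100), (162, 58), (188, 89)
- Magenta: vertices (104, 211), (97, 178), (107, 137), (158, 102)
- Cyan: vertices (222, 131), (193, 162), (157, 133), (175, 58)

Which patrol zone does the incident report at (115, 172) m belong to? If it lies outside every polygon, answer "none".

Magenta

Cast a ray rightward from (115, 172). For each polygon, the edges (by vertex number in listed order) whose endpoints lie on opposite sides of y = 172, where each meets that height, and whether that is right or left of the point:
Blue: 1–2 at x≈82.2 (left), 2–3 at x≈72.1 (left) → 0 crossings.
Teal: 3–4 at x≈123.8 (right), 6–1 at x≈170.2 (right) → 2 crossings.
Green: no edge straddles that height → 0 crossings.
Amber: no edge straddles that height → 0 crossings.
Magenta: 2–3 at x≈98.5 (left), 4–1 at x≈123.3 (right) → 1 crossing.
Cyan: no edge straddles that height → 0 crossings.
Only Magenta has an odd count, so the point is inside Magenta.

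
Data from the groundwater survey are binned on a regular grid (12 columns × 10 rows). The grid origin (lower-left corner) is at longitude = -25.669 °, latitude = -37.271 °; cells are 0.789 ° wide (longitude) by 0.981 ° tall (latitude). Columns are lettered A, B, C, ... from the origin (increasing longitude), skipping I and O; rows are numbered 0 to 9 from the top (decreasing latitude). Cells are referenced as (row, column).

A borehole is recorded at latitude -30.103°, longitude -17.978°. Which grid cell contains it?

Column index: ⌊(-17.978 − -25.669) / 0.789⌋ = ⌊9.748⌋ = 9 → column K
Row offset from origin: ⌊(-30.103 − -37.271) / 0.981⌋ = ⌊7.307⌋ = 7 → row 2 (counted from top)

(2, K)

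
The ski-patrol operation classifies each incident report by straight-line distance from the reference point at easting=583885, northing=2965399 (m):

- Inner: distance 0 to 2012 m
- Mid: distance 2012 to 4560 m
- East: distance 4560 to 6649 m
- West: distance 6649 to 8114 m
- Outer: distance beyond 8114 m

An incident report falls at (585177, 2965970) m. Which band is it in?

Inner

Distance = √((585177−583885)² + (2965970−2965399)²) = √(1669264.000 + 326041.000) = 1412.553 m.
0 ≤ 1412.553 < 2012 → Inner.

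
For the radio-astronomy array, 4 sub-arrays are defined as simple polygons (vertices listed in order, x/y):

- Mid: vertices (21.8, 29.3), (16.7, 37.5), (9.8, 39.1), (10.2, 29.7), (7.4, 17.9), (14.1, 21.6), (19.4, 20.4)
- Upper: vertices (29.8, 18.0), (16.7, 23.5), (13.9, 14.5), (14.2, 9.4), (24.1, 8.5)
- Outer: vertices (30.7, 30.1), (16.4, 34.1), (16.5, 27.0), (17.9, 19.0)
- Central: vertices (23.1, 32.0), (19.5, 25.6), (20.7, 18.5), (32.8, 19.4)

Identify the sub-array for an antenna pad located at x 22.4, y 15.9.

Cast a ray rightward from (22.4, 15.9). For each polygon, the edges (by vertex number in listed order) whose endpoints lie on opposite sides of y = 15.9, where each meets that height, and whether that is right or left of the point:
Mid: no edge straddles that height → 0 crossings.
Upper: 2–3 at x≈14.34 (left), 5–1 at x≈28.54 (right) → 1 crossing.
Outer: no edge straddles that height → 0 crossings.
Central: no edge straddles that height → 0 crossings.
Only Upper has an odd count, so the point is inside Upper.

Upper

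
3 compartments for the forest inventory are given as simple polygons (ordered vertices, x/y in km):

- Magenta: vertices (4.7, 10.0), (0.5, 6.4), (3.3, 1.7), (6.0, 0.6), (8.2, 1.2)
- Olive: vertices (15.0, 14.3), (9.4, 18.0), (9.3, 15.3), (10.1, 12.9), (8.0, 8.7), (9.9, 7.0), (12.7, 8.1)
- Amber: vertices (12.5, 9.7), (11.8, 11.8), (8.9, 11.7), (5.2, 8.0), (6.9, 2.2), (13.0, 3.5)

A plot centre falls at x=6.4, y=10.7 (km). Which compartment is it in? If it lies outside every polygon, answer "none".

Cast a ray rightward from (6.4, 10.7). For each polygon, the edges (by vertex number in listed order) whose endpoints lie on opposite sides of y = 10.7, where each meets that height, and whether that is right or left of the point:
Magenta: no edge straddles that height → 0 crossings.
Olive: 4–5 at x≈9.00 (right), 7–1 at x≈13.66 (right) → 2 crossings.
Amber: 1–2 at x≈12.17 (right), 3–4 at x≈7.90 (right) → 2 crossings.
All counts are even, so the point lies outside every listed polygon.

none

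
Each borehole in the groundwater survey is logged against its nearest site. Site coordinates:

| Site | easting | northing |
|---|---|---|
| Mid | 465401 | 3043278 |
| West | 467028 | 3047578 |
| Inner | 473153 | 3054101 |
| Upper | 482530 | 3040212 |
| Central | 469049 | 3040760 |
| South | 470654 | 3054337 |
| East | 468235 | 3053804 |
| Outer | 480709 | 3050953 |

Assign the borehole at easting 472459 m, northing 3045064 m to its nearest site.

Squared distances to each site:
Mid: 53005160.000; West: 35815957.000; Inner: 82149005.000; Upper: 124966945.000; Central: 30152516.000; South: 89246554.000; East: 94229776.000; Outer: 102742821.000.
Minimum at Central.

Central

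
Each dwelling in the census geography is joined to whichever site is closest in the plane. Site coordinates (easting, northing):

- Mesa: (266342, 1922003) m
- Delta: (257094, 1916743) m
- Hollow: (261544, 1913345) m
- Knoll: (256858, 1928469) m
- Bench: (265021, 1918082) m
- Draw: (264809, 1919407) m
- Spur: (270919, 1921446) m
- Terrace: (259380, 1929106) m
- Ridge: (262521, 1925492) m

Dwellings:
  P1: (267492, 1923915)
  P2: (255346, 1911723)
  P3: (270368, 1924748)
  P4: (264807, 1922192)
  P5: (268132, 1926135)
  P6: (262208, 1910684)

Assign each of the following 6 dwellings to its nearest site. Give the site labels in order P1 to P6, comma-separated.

Mesa, Delta, Spur, Mesa, Mesa, Hollow

P1 → Mesa (d²=4978244.00)
P2 → Delta (d²=28255904.00)
P3 → Spur (d²=11206805.00)
P4 → Mesa (d²=2391946.00)
P5 → Mesa (d²=20277524.00)
P6 → Hollow (d²=7521817.00)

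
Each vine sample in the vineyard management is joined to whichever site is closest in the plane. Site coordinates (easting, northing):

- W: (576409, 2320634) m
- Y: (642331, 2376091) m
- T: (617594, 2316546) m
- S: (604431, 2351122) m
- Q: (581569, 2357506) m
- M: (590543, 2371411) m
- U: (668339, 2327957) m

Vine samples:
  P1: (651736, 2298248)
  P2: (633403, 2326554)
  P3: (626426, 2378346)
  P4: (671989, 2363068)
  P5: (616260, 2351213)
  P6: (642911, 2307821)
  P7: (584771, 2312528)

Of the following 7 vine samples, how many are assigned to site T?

P1 → U
P2 → T
P3 → Y
P4 → Y
P5 → S
P6 → T
P7 → W
2 of the 7 go to T.

2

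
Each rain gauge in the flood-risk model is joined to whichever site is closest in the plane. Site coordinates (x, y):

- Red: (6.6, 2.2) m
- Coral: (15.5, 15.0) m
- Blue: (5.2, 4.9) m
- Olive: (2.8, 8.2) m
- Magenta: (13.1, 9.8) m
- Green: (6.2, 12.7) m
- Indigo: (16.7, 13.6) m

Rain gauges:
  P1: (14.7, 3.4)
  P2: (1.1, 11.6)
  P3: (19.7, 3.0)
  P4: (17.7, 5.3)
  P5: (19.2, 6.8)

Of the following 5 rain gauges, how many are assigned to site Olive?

1

P1 → Magenta
P2 → Olive
P3 → Magenta
P4 → Magenta
P5 → Magenta
1 of the 5 goes to Olive.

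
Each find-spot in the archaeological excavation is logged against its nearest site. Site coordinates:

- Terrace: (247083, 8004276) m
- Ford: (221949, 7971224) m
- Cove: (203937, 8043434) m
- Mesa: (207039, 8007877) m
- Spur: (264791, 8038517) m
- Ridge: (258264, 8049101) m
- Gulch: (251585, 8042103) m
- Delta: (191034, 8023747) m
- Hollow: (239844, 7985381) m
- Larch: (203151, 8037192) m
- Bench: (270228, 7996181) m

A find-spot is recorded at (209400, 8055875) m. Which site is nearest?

Cove

Squared distances to each site:
Terrace: 4082465290.000; Ford: 7323269202.000; Cove: 184622850.000; Mesa: 2309382325.000; Spur: 3369463045.000; Ridge: 2433577572.000; Gulch: 1969242209.000; Delta: 1369518340.000; Hollow: 5896241172.000; Larch: 388104490.000; Bench: 7263419220.000.
Minimum at Cove.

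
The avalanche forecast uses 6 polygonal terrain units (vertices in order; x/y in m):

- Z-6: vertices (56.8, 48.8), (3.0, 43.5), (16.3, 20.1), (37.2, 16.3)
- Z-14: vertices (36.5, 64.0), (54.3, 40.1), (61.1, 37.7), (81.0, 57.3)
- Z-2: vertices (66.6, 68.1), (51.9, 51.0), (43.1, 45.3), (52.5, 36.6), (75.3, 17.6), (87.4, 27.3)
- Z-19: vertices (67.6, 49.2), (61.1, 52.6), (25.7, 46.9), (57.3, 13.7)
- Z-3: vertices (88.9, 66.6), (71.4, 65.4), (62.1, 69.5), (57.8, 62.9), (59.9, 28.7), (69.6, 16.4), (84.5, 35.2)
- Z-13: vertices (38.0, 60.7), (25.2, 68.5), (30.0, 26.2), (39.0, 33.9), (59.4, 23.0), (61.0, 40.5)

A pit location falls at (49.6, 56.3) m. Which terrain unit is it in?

Cast a ray rightward from (49.6, 56.3). For each polygon, the edges (by vertex number in listed order) whose endpoints lie on opposite sides of y = 56.3, where each meets that height, and whether that is right or left of the point:
Z-6: no edge straddles that height → 0 crossings.
Z-14: 1–2 at x≈42.23 (left), 3–4 at x≈79.98 (right) → 1 crossing.
Z-2: 1–2 at x≈56.46 (right), 6–1 at x≈72.62 (right) → 2 crossings.
Z-19: no edge straddles that height → 0 crossings.
Z-3: 4–5 at x≈58.21 (right), 7–1 at x≈87.46 (right) → 2 crossings.
Z-13: 2–3 at x≈26.58 (left), 6–1 at x≈43.01 (left) → 0 crossings.
Only Z-14 has an odd count, so the point is inside Z-14.

Z-14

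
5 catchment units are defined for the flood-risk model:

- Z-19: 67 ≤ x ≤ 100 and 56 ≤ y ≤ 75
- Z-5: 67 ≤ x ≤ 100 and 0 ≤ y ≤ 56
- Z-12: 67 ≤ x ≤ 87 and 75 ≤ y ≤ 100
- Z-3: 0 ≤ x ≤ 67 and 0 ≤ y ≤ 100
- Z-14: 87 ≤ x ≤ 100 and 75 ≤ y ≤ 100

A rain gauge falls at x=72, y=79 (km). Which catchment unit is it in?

Z-12

The point has x = 72 and y = 79.
Only Z-12 satisfies 67 ≤ x ≤ 87 and 75 ≤ y ≤ 100.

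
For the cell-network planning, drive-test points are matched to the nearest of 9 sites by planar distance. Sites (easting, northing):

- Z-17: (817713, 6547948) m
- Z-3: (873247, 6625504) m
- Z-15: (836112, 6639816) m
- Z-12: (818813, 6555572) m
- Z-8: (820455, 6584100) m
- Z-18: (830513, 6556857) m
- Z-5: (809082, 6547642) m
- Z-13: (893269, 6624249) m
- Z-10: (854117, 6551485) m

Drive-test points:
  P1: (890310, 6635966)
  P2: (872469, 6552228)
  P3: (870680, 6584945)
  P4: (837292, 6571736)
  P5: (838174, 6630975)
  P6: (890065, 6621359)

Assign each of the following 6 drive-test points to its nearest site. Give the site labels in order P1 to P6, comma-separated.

P1 → Z-13 (d²=146043770.00)
P2 → Z-10 (d²=337347953.00)
P3 → Z-10 (d²=1393904569.00)
P4 → Z-18 (d²=267339482.00)
P5 → Z-15 (d²=82415125.00)
P6 → Z-13 (d²=18617716.00)

Z-13, Z-10, Z-10, Z-18, Z-15, Z-13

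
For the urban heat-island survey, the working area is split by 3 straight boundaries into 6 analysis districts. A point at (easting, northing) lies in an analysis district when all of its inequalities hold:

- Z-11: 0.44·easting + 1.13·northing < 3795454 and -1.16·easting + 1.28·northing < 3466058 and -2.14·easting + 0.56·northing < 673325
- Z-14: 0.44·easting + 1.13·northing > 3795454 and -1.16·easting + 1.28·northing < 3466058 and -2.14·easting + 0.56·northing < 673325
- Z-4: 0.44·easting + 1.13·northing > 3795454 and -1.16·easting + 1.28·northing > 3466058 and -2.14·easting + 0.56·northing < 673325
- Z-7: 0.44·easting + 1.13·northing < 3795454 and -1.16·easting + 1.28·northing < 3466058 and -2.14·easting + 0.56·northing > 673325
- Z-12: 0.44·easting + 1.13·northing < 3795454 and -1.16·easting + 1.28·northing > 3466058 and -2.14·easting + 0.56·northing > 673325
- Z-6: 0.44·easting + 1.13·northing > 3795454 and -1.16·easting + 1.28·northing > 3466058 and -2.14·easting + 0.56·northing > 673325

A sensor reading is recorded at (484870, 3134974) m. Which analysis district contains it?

0.44·484870 + 1.13·3134974 = 3755863.420, which is < 3795454
-1.16·484870 + 1.28·3134974 = 3450317.520, which is < 3466058
-2.14·484870 + 0.56·3134974 = 717963.640, which is > 673325
This sign pattern matches Z-7.

Z-7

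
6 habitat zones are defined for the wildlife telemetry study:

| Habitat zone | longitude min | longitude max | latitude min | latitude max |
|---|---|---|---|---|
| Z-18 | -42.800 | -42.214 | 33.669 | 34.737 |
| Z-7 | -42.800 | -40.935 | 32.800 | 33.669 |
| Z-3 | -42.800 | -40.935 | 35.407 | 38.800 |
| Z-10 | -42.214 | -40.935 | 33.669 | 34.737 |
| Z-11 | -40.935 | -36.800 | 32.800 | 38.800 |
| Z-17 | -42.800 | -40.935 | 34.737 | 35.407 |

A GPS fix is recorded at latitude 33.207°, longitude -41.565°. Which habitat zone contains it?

Z-7

The point has longitude = -41.565 and latitude = 33.207.
Only Z-7 satisfies -42.800 ≤ longitude ≤ -40.935 and 32.800 ≤ latitude ≤ 33.669.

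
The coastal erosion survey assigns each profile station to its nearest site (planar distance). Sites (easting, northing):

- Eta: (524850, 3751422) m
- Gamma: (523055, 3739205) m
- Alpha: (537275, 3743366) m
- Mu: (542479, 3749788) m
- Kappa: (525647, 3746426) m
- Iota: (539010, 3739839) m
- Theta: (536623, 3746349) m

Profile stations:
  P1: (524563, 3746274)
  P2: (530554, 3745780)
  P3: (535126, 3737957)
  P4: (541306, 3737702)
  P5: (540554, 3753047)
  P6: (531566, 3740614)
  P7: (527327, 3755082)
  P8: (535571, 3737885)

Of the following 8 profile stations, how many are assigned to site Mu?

P1 → Kappa
P2 → Kappa
P3 → Iota
P4 → Iota
P5 → Mu
P6 → Alpha
P7 → Eta
P8 → Iota
1 of the 8 goes to Mu.

1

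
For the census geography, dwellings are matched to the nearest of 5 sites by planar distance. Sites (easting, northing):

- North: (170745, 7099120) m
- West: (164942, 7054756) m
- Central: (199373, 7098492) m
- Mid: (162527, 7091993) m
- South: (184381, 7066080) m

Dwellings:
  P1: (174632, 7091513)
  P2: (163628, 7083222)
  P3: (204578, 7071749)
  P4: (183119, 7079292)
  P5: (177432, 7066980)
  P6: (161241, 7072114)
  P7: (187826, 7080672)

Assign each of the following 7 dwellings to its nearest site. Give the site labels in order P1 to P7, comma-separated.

North, Mid, South, South, South, West, South

P1 → North (d²=72975218.00)
P2 → Mid (d²=78142642.00)
P3 → South (d²=440056370.00)
P4 → South (d²=176149588.00)
P5 → South (d²=49098601.00)
P6 → West (d²=314997565.00)
P7 → South (d²=224794489.00)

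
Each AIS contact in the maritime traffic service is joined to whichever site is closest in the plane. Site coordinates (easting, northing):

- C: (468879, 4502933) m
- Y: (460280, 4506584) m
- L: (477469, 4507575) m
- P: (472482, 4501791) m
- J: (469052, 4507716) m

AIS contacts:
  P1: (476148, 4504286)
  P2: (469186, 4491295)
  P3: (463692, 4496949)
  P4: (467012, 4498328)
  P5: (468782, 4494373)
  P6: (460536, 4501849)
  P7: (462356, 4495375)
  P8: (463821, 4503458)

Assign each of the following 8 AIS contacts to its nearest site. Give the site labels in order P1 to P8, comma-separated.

P1 → L (d²=12562562.00)
P2 → P (d²=121029632.00)
P3 → C (d²=62713225.00)
P4 → C (d²=24691714.00)
P5 → P (d²=68716724.00)
P6 → Y (d²=22485761.00)
P7 → C (d²=99672893.00)
P8 → Y (d²=22310557.00)

L, P, C, C, P, Y, C, Y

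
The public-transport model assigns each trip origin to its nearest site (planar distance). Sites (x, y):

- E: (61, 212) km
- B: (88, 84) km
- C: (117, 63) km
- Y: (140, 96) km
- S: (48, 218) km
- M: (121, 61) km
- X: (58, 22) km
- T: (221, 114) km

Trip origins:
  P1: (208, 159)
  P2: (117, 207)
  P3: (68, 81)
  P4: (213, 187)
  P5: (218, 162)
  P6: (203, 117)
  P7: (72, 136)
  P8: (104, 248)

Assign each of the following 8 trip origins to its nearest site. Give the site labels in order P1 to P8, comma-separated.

T, E, B, T, T, T, B, E

P1 → T (d²=2194.00)
P2 → E (d²=3161.00)
P3 → B (d²=409.00)
P4 → T (d²=5393.00)
P5 → T (d²=2313.00)
P6 → T (d²=333.00)
P7 → B (d²=2960.00)
P8 → E (d²=3145.00)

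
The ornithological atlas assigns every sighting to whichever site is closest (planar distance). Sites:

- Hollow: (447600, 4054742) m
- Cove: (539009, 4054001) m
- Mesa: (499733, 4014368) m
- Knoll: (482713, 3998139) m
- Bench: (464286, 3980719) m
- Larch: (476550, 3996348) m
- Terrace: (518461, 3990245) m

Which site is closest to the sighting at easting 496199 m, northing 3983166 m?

Knoll

Squared distances to each site:
Hollow: 7484986577.000; Cove: 6850293325.000; Mesa: 986053960.000; Knoll: 406062925.000; Bench: 1024427378.000; Larch: 559848325.000; Terrace: 545708885.000.
Minimum at Knoll.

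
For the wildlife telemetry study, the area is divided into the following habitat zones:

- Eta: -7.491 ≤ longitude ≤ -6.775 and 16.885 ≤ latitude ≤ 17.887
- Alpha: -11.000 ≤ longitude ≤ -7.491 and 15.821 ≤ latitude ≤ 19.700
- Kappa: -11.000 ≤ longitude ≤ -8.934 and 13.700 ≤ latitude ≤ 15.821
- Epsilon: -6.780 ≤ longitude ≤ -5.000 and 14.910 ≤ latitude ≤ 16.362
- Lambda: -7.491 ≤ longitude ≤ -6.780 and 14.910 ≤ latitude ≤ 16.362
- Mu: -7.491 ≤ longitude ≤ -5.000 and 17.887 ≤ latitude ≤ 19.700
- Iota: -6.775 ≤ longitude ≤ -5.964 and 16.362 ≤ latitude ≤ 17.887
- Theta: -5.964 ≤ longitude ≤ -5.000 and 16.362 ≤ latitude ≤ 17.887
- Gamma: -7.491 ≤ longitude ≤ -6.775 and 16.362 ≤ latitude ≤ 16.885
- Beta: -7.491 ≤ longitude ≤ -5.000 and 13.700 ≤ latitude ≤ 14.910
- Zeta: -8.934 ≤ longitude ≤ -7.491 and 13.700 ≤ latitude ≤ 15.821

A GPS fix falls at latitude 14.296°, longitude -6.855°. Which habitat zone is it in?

The point has longitude = -6.855 and latitude = 14.296.
Only Beta satisfies -7.491 ≤ longitude ≤ -5.000 and 13.700 ≤ latitude ≤ 14.910.

Beta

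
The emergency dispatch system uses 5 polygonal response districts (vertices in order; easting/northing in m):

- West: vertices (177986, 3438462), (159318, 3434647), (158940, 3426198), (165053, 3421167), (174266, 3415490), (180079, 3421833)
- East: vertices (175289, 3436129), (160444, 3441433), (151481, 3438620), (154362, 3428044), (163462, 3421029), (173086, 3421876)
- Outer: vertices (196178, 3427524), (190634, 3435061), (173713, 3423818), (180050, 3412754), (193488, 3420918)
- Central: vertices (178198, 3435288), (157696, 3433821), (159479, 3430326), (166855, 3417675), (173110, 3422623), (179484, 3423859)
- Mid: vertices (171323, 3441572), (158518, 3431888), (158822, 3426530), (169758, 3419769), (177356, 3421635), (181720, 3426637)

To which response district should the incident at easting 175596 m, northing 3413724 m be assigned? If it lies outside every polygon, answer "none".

Cast a ray rightward from (175596, 3413724). For each polygon, the edges (by vertex number in listed order) whose endpoints lie on opposite sides of northing = 3413724, where each meets that height, and whether that is right or left of the point:
West: no edge straddles that height → 0 crossings.
East: no edge straddles that height → 0 crossings.
Outer: 3–4 at easting≈179494.4 (right), 4–5 at easting≈181646.6 (right) → 2 crossings.
Central: no edge straddles that height → 0 crossings.
Mid: no edge straddles that height → 0 crossings.
All counts are even, so the point lies outside every listed polygon.

none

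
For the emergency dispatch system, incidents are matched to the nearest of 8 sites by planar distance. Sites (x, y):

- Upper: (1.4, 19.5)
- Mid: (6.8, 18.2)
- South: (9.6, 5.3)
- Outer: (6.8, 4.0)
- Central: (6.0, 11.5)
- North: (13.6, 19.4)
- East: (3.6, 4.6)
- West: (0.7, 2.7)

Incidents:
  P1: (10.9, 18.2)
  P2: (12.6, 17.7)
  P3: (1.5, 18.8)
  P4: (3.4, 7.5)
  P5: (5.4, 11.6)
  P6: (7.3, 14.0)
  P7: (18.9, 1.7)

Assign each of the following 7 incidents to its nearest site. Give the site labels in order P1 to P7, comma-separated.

North, North, Upper, East, Central, Central, South

P1 → North (d²=8.73)
P2 → North (d²=3.89)
P3 → Upper (d²=0.50)
P4 → East (d²=8.45)
P5 → Central (d²=0.37)
P6 → Central (d²=7.94)
P7 → South (d²=99.45)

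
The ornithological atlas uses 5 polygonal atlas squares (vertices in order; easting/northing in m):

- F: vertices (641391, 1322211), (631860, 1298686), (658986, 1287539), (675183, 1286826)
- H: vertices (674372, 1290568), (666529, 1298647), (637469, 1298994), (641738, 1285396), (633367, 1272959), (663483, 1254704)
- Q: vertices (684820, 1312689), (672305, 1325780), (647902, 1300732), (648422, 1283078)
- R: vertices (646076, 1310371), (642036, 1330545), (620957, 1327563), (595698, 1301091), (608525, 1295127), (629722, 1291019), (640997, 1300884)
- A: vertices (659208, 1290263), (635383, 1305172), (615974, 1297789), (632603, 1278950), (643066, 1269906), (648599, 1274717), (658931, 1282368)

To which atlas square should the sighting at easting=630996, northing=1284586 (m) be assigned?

A

Cast a ray rightward from (630996, 1284586). For each polygon, the edges (by vertex number in listed order) whose endpoints lie on opposite sides of northing = 1284586, where each meets that height, and whether that is right or left of the point:
F: no edge straddles that height → 0 crossings.
H: 4–5 at easting≈641192.8 (right), 6–1 at easting≈672555.7 (right) → 2 crossings.
Q: 3–4 at easting≈648377.6 (right), 4–1 at easting≈650275.6 (right) → 2 crossings.
R: no edge straddles that height → 0 crossings.
A: 3–4 at easting≈627628.2 (left), 7–1 at easting≈659008.8 (right) → 1 crossing.
Only A has an odd count, so the point is inside A.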